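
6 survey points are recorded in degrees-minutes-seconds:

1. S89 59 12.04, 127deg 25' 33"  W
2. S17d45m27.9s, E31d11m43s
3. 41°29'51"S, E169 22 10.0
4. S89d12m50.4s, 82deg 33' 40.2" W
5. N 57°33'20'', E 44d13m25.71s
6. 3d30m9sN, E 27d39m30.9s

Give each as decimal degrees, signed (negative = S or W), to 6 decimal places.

Point 1:
  φ: 89 + 59/60 + 12.04/3600 = 89.9866778
  S ⇒ negate
  Lon: 127 + 25/60 + 33/3600 = 127.4258333
  hemisphere W, so the sign is −
Point 2:
  Lat: 17° + 45/60 + 27.9/3600 = 17 + 0.750000 + 0.007750 = 17.7577500
  S ⇒ negate
  λ: 31 + 11/60 + 43/3600 = 31.1952778
  E ⇒ keep positive
Point 3:
  Lat: 41° + 29/60 + 51/3600 = 41 + 0.483333 + 0.014167 = 41.4975000
  S → negative
  λ: 169° + 22/60 + 10/3600 = 169 + 0.366667 + 0.002778 = 169.3694444
  E ⇒ keep positive
Point 4:
  Latitude: 89° + 12/60 + 50.4/3600 = 89 + 0.200000 + 0.014000 = 89.2140000
  S → negative
  Lon: 33′ + 40.2″ = 33.67000′; 82 + 33.67000/60 = 82.5611667
  W → negative
Point 5:
  Lat: 57° + 33/60 + 20/3600 = 57 + 0.550000 + 0.005556 = 57.5555556
  N ⇒ keep positive
  Longitude: 44 + 13/60 + 25.71/3600 = 44.2238083
  E ⇒ keep positive
Point 6:
  Lat: 3° + 30/60 + 9/3600 = 3 + 0.500000 + 0.002500 = 3.5025000
  N → positive
  Lon: 27° + 39/60 + 30.9/3600 = 27 + 0.650000 + 0.008583 = 27.6585833
  E ⇒ keep positive

1. -89.986678, -127.425833
2. -17.757750, 31.195278
3. -41.497500, 169.369444
4. -89.214000, -82.561167
5. 57.555556, 44.223808
6. 3.502500, 27.658583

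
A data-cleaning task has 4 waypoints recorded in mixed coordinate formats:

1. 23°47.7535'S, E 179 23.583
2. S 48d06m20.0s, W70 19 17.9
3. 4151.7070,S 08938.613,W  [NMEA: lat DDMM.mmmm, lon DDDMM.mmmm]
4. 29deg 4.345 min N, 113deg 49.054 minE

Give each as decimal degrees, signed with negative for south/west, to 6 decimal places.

Point 1:
  φ: 23 + 47.7535/60 = 23.7958917
  S ⇒ negate
  Longitude: 179 + 23.583/60 = 179.3930500
  E → positive
Point 2:
  Latitude: 6′ + 20″ = 6.33333′; 48 + 6.33333/60 = 48.1055556
  S ⇒ negate
  Longitude: 19′ + 17.9″ = 19.29833′; 70 + 19.29833/60 = 70.3216389
  W ⇒ negate
Point 3:
  Latitude: degrees = first 2 digits = 41, minutes = 51.707; 41 + 51.707/60 = 41.8617833
  hemisphere S, so the sign is −
  Lon: degrees = first 3 digits = 89, minutes = 38.613; 89 + 38.613/60 = 89.6435500
  hemisphere W, so the sign is −
Point 4:
  Latitude: 4.345′ = 0.072417°; total 29.0724167
  N → positive
  Lon: 49.054′ = 0.817567°; total 113.8175667
  E → positive

1. -23.795892, 179.393050
2. -48.105556, -70.321639
3. -41.861783, -89.643550
4. 29.072417, 113.817567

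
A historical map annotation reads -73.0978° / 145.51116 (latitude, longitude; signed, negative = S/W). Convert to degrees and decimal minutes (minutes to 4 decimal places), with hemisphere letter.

Latitude is negative → S; |value| = 73.097800
Latitude: fractional part 0.097800 → 5.868000 minutes
Lon: minutes = (145.511160 − 145) × 60 = 30.669600

73° 5.8680′ S, 145° 30.6696′ E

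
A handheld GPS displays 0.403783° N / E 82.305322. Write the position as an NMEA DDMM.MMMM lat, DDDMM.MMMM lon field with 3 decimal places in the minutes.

0024.227,N / 08218.319,E

Lat: fractional part 0.403783 → 24.22698 minutes
λ: fractional part 0.305322 → 18.31932 minutes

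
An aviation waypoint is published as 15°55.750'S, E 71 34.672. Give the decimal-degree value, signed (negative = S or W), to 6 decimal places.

-15.929167, 71.577867

Lat: 15 + 55.75/60 = 15.9291667
S ⇒ negate
Lon: 71 + 34.672/60 = 71.5778667
E → positive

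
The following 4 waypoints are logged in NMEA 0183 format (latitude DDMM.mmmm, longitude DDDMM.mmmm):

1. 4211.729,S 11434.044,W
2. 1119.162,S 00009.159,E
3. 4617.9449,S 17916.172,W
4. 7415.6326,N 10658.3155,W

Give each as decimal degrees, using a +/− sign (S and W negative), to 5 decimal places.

1. -42.19548, -114.56740
2. -11.31937, 0.15265
3. -46.29908, -179.26953
4. 74.26054, -106.97193

Point 1:
  Lat: degrees = first 2 digits = 42, minutes = 11.729; 42 + 11.729/60 = 42.195483
  S ⇒ negate
  Lon: degrees = first 3 digits = 114, minutes = 34.044; 114 + 34.044/60 = 114.567400
  W ⇒ negate
Point 2:
  Latitude: split at 2 digits → 11° and 19.162′; 11 + 19.162/60 = 11.319367
  S ⇒ negate
  Longitude: degrees = first 3 digits = 0, minutes = 9.159; 0 + 9.159/60 = 0.152650
  E ⇒ keep positive
Point 3:
  Latitude: split at 2 digits → 46° and 17.9449′; 46 + 17.9449/60 = 46.299082
  hemisphere S, so the sign is −
  λ: split at 3 digits → 179° and 16.172′; 179 + 16.172/60 = 179.269533
  hemisphere W, so the sign is −
Point 4:
  φ: degrees = first 2 digits = 74, minutes = 15.6326; 74 + 15.6326/60 = 74.260543
  N → positive
  Longitude: degrees = first 3 digits = 106, minutes = 58.3155; 106 + 58.3155/60 = 106.971925
  W → negative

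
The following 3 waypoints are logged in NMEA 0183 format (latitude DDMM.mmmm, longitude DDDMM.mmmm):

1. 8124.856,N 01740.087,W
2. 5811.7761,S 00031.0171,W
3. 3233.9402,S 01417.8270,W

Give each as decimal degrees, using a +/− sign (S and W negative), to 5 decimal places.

Point 1:
  Lat: degrees = first 2 digits = 81, minutes = 24.856; 81 + 24.856/60 = 81.414267
  N → positive
  λ: split at 3 digits → 017° and 40.087′; 17 + 40.087/60 = 17.668117
  hemisphere W, so the sign is −
Point 2:
  Latitude: degrees = first 2 digits = 58, minutes = 11.7761; 58 + 11.7761/60 = 58.196268
  S ⇒ negate
  Longitude: split at 3 digits → 000° and 31.0171′; 0 + 31.0171/60 = 0.516952
  hemisphere W, so the sign is −
Point 3:
  φ: degrees = first 2 digits = 32, minutes = 33.9402; 32 + 33.9402/60 = 32.565670
  S ⇒ negate
  λ: split at 3 digits → 014° and 17.827′; 14 + 17.827/60 = 14.297117
  W ⇒ negate

1. 81.41427, -17.66812
2. -58.19627, -0.51695
3. -32.56567, -14.29712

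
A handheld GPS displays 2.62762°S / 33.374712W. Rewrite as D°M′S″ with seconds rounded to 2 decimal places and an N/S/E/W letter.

2°37′39.43″ S, 33°22′28.96″ W

φ: 0.627620 × 60 = 37.65720′ → 37′, remainder × 60 = 39.4320″
Lon: whole degrees 33; 22.48272′ → 22′ and 28.9632″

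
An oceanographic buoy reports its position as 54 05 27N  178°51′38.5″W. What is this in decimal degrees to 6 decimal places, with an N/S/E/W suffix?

54.090833° N, 178.860694° W

Lat: 54 + 5/60 + 27/3600 = 54.0908333
Lon: 178 + 51/60 + 38.5/3600 = 178.8606944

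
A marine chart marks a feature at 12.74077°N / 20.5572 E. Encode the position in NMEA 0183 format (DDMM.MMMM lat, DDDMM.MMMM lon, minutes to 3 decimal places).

φ: 12° + 0.740770 × 60 = 12° 44.44620′
Lon: minutes = (20.557200 − 20) × 60 = 33.43200

1244.446,N / 02033.432,E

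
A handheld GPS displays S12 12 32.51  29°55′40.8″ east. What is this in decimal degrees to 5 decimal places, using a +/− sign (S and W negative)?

-12.20903, 29.92800

φ: 12′ + 32.51″ = 12.54183′; 12 + 12.54183/60 = 12.209031
hemisphere S, so the sign is −
λ: 55′ + 40.8″ = 55.68000′; 29 + 55.68000/60 = 29.928000
E ⇒ keep positive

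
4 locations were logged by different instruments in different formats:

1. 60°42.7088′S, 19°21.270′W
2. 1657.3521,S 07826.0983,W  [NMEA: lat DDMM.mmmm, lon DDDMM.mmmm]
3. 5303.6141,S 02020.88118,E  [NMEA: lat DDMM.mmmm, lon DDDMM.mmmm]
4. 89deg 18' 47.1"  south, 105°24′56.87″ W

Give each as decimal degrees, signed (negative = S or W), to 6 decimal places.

Point 1:
  Lat: 42.7088′ = 0.711813°; total 60.7118133
  S → negative
  Lon: 19 + 21.27/60 = 19.3545000
  W ⇒ negate
Point 2:
  Lat: degrees = first 2 digits = 16, minutes = 57.3521; 16 + 57.3521/60 = 16.9558683
  hemisphere S, so the sign is −
  Longitude: split at 3 digits → 078° and 26.0983′; 78 + 26.0983/60 = 78.4349717
  W ⇒ negate
Point 3:
  Latitude: degrees = first 2 digits = 53, minutes = 3.6141; 53 + 3.6141/60 = 53.0602350
  S → negative
  Longitude: split at 3 digits → 020° and 20.88118′; 20 + 20.88118/60 = 20.3480197
  E ⇒ keep positive
Point 4:
  Latitude: 89° + 18/60 + 47.1/3600 = 89 + 0.300000 + 0.013083 = 89.3130833
  S → negative
  Longitude: 24′ + 56.87″ = 24.94783′; 105 + 24.94783/60 = 105.4157972
  W ⇒ negate

1. -60.711813, -19.354500
2. -16.955868, -78.434972
3. -53.060235, 20.348020
4. -89.313083, -105.415797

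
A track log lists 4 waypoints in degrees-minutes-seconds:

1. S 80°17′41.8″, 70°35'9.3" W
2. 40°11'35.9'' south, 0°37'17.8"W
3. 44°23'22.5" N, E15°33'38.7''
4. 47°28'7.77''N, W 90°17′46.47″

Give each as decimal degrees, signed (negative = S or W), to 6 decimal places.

Point 1:
  Latitude: 80° + 17/60 + 41.8/3600 = 80 + 0.283333 + 0.011611 = 80.2949444
  S ⇒ negate
  Longitude: 35′ + 9.3″ = 35.15500′; 70 + 35.15500/60 = 70.5859167
  hemisphere W, so the sign is −
Point 2:
  φ: 11′ + 35.9″ = 11.59833′; 40 + 11.59833/60 = 40.1933056
  hemisphere S, so the sign is −
  Lon: 0° + 37/60 + 17.8/3600 = 0 + 0.616667 + 0.004944 = 0.6216111
  W → negative
Point 3:
  φ: 23′ + 22.5″ = 23.37500′; 44 + 23.37500/60 = 44.3895833
  N ⇒ keep positive
  Longitude: 33′ + 38.7″ = 33.64500′; 15 + 33.64500/60 = 15.5607500
  E → positive
Point 4:
  Lat: 28′ + 7.77″ = 28.12950′; 47 + 28.12950/60 = 47.4688250
  N ⇒ keep positive
  Longitude: 90 + 17/60 + 46.47/3600 = 90.2962417
  W ⇒ negate

1. -80.294944, -70.585917
2. -40.193306, -0.621611
3. 44.389583, 15.560750
4. 47.468825, -90.296242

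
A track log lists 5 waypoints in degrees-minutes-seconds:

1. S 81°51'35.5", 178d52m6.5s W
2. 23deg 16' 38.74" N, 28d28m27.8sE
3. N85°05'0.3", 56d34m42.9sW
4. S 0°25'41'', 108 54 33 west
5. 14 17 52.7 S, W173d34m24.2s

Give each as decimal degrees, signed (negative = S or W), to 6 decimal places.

Point 1:
  Latitude: 81 + 51/60 + 35.5/3600 = 81.8598611
  S ⇒ negate
  λ: 178° + 52/60 + 6.5/3600 = 178 + 0.866667 + 0.001806 = 178.8684722
  hemisphere W, so the sign is −
Point 2:
  Latitude: 23° + 16/60 + 38.74/3600 = 23 + 0.266667 + 0.010761 = 23.2774278
  N ⇒ keep positive
  Longitude: 28′ + 27.8″ = 28.46333′; 28 + 28.46333/60 = 28.4743889
  E ⇒ keep positive
Point 3:
  Latitude: 85 + 5/60 + 0.3/3600 = 85.0834167
  N → positive
  Lon: 56° + 34/60 + 42.9/3600 = 56 + 0.566667 + 0.011917 = 56.5785833
  W → negative
Point 4:
  Latitude: 0° + 25/60 + 41/3600 = 0 + 0.416667 + 0.011389 = 0.4280556
  S ⇒ negate
  Lon: 108° + 54/60 + 33/3600 = 108 + 0.900000 + 0.009167 = 108.9091667
  hemisphere W, so the sign is −
Point 5:
  Latitude: 14° + 17/60 + 52.7/3600 = 14 + 0.283333 + 0.014639 = 14.2979722
  S → negative
  Longitude: 173° + 34/60 + 24.2/3600 = 173 + 0.566667 + 0.006722 = 173.5733889
  W ⇒ negate

1. -81.859861, -178.868472
2. 23.277428, 28.474389
3. 85.083417, -56.578583
4. -0.428056, -108.909167
5. -14.297972, -173.573389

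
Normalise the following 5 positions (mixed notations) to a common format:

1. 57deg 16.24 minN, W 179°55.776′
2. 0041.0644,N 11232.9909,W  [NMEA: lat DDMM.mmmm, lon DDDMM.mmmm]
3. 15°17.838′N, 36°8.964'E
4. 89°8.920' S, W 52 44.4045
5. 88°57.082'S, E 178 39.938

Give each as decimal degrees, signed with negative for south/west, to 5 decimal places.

Point 1:
  Lat: 16.24′ = 0.270667°; total 57.270667
  N → positive
  λ: 55.776′ = 0.929600°; total 179.929600
  W ⇒ negate
Point 2:
  Lat: split at 2 digits → 00° and 41.0644′; 0 + 41.0644/60 = 0.684407
  N → positive
  λ: degrees = first 3 digits = 112, minutes = 32.9909; 112 + 32.9909/60 = 112.549848
  hemisphere W, so the sign is −
Point 3:
  Lat: 17.838′ = 0.297300°; total 15.297300
  N → positive
  Lon: 36 + 8.964/60 = 36.149400
  E ⇒ keep positive
Point 4:
  Lat: 89 + 8.92/60 = 89.148667
  hemisphere S, so the sign is −
  Longitude: 44.4045′ = 0.740075°; total 52.740075
  hemisphere W, so the sign is −
Point 5:
  φ: 88 + 57.082/60 = 88.951367
  S ⇒ negate
  λ: 178 + 39.938/60 = 178.665633
  E ⇒ keep positive

1. 57.27067, -179.92960
2. 0.68441, -112.54985
3. 15.29730, 36.14940
4. -89.14867, -52.74008
5. -88.95137, 178.66563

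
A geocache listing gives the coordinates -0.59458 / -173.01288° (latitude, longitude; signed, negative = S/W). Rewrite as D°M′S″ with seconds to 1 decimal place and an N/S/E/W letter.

0°35′40.5″ S, 173°00′46.4″ W

Latitude is negative → S; |value| = 0.594580
Latitude: 0.594580 × 60 = 35.67480′ → 35′, remainder × 60 = 40.488″
Longitude is negative → W; |value| = 173.012880
Longitude: 0.012880° → 0.77280′; 0.77280 × 60 = 46.368″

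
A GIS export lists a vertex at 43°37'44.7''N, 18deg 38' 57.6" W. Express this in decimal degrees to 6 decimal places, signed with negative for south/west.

43.629083, -18.649333

φ: 43° + 37/60 + 44.7/3600 = 43 + 0.616667 + 0.012417 = 43.6290833
N ⇒ keep positive
λ: 18 + 38/60 + 57.6/3600 = 18.6493333
W → negative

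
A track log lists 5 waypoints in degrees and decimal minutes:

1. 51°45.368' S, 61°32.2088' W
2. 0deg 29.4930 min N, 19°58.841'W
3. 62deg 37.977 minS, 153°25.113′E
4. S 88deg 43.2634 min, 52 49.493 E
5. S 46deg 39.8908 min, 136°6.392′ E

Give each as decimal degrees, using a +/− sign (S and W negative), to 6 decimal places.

Point 1:
  Latitude: 45.368′ = 0.756133°; total 51.7561333
  S → negative
  λ: 61 + 32.2088/60 = 61.5368133
  W ⇒ negate
Point 2:
  Latitude: 29.493′ = 0.491550°; total 0.4915500
  N → positive
  Longitude: 19 + 58.841/60 = 19.9806833
  hemisphere W, so the sign is −
Point 3:
  φ: 62 + 37.977/60 = 62.6329500
  S → negative
  Lon: 153 + 25.113/60 = 153.4185500
  E ⇒ keep positive
Point 4:
  Latitude: 88 + 43.2634/60 = 88.7210567
  hemisphere S, so the sign is −
  Lon: 49.493′ = 0.824883°; total 52.8248833
  E ⇒ keep positive
Point 5:
  φ: 39.8908′ = 0.664847°; total 46.6648467
  hemisphere S, so the sign is −
  λ: 6.392′ = 0.106533°; total 136.1065333
  E → positive

1. -51.756133, -61.536813
2. 0.491550, -19.980683
3. -62.632950, 153.418550
4. -88.721057, 52.824883
5. -46.664847, 136.106533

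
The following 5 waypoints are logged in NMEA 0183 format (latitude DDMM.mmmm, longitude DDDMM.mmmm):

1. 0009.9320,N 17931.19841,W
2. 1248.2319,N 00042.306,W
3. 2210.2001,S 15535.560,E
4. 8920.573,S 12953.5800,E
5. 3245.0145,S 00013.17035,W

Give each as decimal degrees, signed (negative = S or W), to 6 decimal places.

Point 1:
  Latitude: split at 2 digits → 00° and 9.932′; 0 + 9.932/60 = 0.1655333
  N ⇒ keep positive
  λ: degrees = first 3 digits = 179, minutes = 31.19841; 179 + 31.19841/60 = 179.5199735
  W → negative
Point 2:
  Lat: degrees = first 2 digits = 12, minutes = 48.2319; 12 + 48.2319/60 = 12.8038650
  N → positive
  Longitude: split at 3 digits → 000° and 42.306′; 0 + 42.306/60 = 0.7051000
  W ⇒ negate
Point 3:
  Lat: split at 2 digits → 22° and 10.2001′; 22 + 10.2001/60 = 22.1700017
  hemisphere S, so the sign is −
  λ: degrees = first 3 digits = 155, minutes = 35.56; 155 + 35.56/60 = 155.5926667
  E ⇒ keep positive
Point 4:
  Latitude: degrees = first 2 digits = 89, minutes = 20.573; 89 + 20.573/60 = 89.3428833
  S ⇒ negate
  Lon: degrees = first 3 digits = 129, minutes = 53.58; 129 + 53.58/60 = 129.8930000
  E → positive
Point 5:
  Latitude: split at 2 digits → 32° and 45.0145′; 32 + 45.0145/60 = 32.7502417
  S → negative
  λ: split at 3 digits → 000° and 13.17035′; 0 + 13.17035/60 = 0.2195058
  hemisphere W, so the sign is −

1. 0.165533, -179.519974
2. 12.803865, -0.705100
3. -22.170002, 155.592667
4. -89.342883, 129.893000
5. -32.750242, -0.219506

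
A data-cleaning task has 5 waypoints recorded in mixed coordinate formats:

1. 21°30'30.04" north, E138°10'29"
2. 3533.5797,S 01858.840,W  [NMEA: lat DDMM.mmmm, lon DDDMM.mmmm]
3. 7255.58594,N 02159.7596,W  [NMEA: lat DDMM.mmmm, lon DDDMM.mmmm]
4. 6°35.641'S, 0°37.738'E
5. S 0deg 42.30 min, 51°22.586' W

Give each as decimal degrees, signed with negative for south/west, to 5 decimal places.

1. 21.50834, 138.17472
2. -35.55966, -18.98067
3. 72.92643, -21.99599
4. -6.59402, 0.62897
5. -0.70500, -51.37643

Point 1:
  φ: 21° + 30/60 + 30.04/3600 = 21 + 0.500000 + 0.008344 = 21.508344
  N → positive
  Longitude: 10′ + 29″ = 10.48333′; 138 + 10.48333/60 = 138.174722
  E ⇒ keep positive
Point 2:
  φ: degrees = first 2 digits = 35, minutes = 33.5797; 35 + 33.5797/60 = 35.559662
  S → negative
  Longitude: degrees = first 3 digits = 18, minutes = 58.84; 18 + 58.84/60 = 18.980667
  hemisphere W, so the sign is −
Point 3:
  Lat: degrees = first 2 digits = 72, minutes = 55.58594; 72 + 55.58594/60 = 72.926432
  N ⇒ keep positive
  λ: split at 3 digits → 021° and 59.7596′; 21 + 59.7596/60 = 21.995993
  hemisphere W, so the sign is −
Point 4:
  Lat: 35.641′ = 0.594017°; total 6.594017
  S ⇒ negate
  Longitude: 0 + 37.738/60 = 0.628967
  E ⇒ keep positive
Point 5:
  Latitude: 0 + 42.3/60 = 0.705000
  S ⇒ negate
  Longitude: 51 + 22.586/60 = 51.376433
  W → negative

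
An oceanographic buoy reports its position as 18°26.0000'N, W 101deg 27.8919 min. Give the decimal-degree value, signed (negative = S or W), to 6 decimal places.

Lat: 26′ = 0.433333°; total 18.4333333
N ⇒ keep positive
Lon: 101 + 27.8919/60 = 101.4648650
W ⇒ negate

18.433333, -101.464865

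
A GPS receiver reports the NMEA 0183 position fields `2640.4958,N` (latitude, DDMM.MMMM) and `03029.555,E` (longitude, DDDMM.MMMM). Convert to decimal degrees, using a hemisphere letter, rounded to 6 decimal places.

φ: degrees = first 2 digits = 26, minutes = 40.4958; 26 + 40.4958/60 = 26.6749300
Lon: degrees = first 3 digits = 30, minutes = 29.555; 30 + 29.555/60 = 30.4925833

26.674930° N, 30.492583° E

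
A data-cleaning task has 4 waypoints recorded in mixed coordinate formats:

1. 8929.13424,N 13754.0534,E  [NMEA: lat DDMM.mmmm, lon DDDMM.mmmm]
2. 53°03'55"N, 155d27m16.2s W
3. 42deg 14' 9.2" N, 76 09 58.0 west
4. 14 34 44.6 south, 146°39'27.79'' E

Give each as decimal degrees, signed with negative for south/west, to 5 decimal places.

1. 89.48557, 137.90089
2. 53.06528, -155.45450
3. 42.23589, -76.16611
4. -14.57906, 146.65772

Point 1:
  Lat: degrees = first 2 digits = 89, minutes = 29.13424; 89 + 29.13424/60 = 89.485571
  N ⇒ keep positive
  Lon: split at 3 digits → 137° and 54.0534′; 137 + 54.0534/60 = 137.900890
  E → positive
Point 2:
  Lat: 53 + 3/60 + 55/3600 = 53.065278
  N ⇒ keep positive
  Longitude: 155° + 27/60 + 16.2/3600 = 155 + 0.450000 + 0.004500 = 155.454500
  W → negative
Point 3:
  φ: 42 + 14/60 + 9.2/3600 = 42.235889
  N ⇒ keep positive
  λ: 76 + 9/60 + 58/3600 = 76.166111
  W → negative
Point 4:
  Lat: 14° + 34/60 + 44.6/3600 = 14 + 0.566667 + 0.012389 = 14.579056
  S → negative
  λ: 146 + 39/60 + 27.79/3600 = 146.657719
  E ⇒ keep positive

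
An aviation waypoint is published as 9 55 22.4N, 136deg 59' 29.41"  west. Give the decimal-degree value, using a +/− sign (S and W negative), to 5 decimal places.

9.92289, -136.99150

Lat: 9° + 55/60 + 22.4/3600 = 9 + 0.916667 + 0.006222 = 9.922889
N → positive
Longitude: 59′ + 29.41″ = 59.49017′; 136 + 59.49017/60 = 136.991503
W ⇒ negate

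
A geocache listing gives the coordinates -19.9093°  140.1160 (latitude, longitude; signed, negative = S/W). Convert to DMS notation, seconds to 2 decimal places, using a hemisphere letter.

19°54′33.48″ S, 140°06′57.60″ E

Latitude is negative → S; |value| = 19.909300
Lat: 0.909300 × 60 = 54.55800′ → 54′, remainder × 60 = 33.4800″
λ: whole degrees 140; 6.96000′ → 6′ and 57.6000″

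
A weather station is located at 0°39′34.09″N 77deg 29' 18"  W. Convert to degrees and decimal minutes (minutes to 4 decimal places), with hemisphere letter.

0° 39.5682′ N, 77° 29.3000′ W

Lat: seconds/60 = 0.56817; minutes = 39 + 0.56817 = 39.568167
Lon: seconds/60 = 0.30000; minutes = 29 + 0.30000 = 29.300000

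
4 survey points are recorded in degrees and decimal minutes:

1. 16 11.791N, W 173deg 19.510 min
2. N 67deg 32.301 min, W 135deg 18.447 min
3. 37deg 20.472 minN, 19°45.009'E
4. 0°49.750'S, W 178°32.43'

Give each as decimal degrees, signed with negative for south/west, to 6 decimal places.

1. 16.196517, -173.325167
2. 67.538350, -135.307450
3. 37.341200, 19.750150
4. -0.829167, -178.540500

Point 1:
  φ: 16 + 11.791/60 = 16.1965167
  N ⇒ keep positive
  λ: 19.51′ = 0.325167°; total 173.3251667
  hemisphere W, so the sign is −
Point 2:
  Lat: 67 + 32.301/60 = 67.5383500
  N ⇒ keep positive
  Lon: 135 + 18.447/60 = 135.3074500
  W ⇒ negate
Point 3:
  Latitude: 20.472′ = 0.341200°; total 37.3412000
  N → positive
  Lon: 19 + 45.009/60 = 19.7501500
  E → positive
Point 4:
  φ: 0 + 49.75/60 = 0.8291667
  S → negative
  λ: 178 + 32.43/60 = 178.5405000
  W → negative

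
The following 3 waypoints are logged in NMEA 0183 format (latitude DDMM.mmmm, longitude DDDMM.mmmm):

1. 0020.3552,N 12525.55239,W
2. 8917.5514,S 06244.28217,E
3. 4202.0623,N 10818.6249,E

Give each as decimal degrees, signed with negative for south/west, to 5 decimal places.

1. 0.33925, -125.42587
2. -89.29252, 62.73804
3. 42.03437, 108.31042

Point 1:
  Latitude: degrees = first 2 digits = 0, minutes = 20.3552; 0 + 20.3552/60 = 0.339253
  N → positive
  Lon: split at 3 digits → 125° and 25.55239′; 125 + 25.55239/60 = 125.425873
  W ⇒ negate
Point 2:
  Latitude: degrees = first 2 digits = 89, minutes = 17.5514; 89 + 17.5514/60 = 89.292523
  S ⇒ negate
  Lon: split at 3 digits → 062° and 44.28217′; 62 + 44.28217/60 = 62.738036
  E ⇒ keep positive
Point 3:
  Latitude: degrees = first 2 digits = 42, minutes = 2.0623; 42 + 2.0623/60 = 42.034372
  N → positive
  Longitude: degrees = first 3 digits = 108, minutes = 18.6249; 108 + 18.6249/60 = 108.310415
  E ⇒ keep positive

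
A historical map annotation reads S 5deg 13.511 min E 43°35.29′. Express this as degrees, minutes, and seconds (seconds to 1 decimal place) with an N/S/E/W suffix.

Latitude: 13.51100′ → 13′ and 0.51100 × 60 = 30.660″
λ: fractional minutes 0.29000 × 60 = 17.400″

5°13′30.7″ S, 43°35′17.4″ E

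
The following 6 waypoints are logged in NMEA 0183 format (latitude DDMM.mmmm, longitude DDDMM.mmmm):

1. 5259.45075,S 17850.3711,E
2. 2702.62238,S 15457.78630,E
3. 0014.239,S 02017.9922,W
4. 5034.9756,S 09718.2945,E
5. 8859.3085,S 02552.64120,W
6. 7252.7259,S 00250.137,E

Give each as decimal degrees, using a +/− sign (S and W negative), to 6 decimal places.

Point 1:
  Lat: split at 2 digits → 52° and 59.45075′; 52 + 59.45075/60 = 52.9908458
  S → negative
  Lon: degrees = first 3 digits = 178, minutes = 50.3711; 178 + 50.3711/60 = 178.8395183
  E ⇒ keep positive
Point 2:
  Lat: split at 2 digits → 27° and 2.62238′; 27 + 2.62238/60 = 27.0437063
  hemisphere S, so the sign is −
  Lon: split at 3 digits → 154° and 57.7863′; 154 + 57.7863/60 = 154.9631050
  E → positive
Point 3:
  Lat: split at 2 digits → 00° and 14.239′; 0 + 14.239/60 = 0.2373167
  S → negative
  Lon: degrees = first 3 digits = 20, minutes = 17.9922; 20 + 17.9922/60 = 20.2998700
  W → negative
Point 4:
  Lat: degrees = first 2 digits = 50, minutes = 34.9756; 50 + 34.9756/60 = 50.5829267
  hemisphere S, so the sign is −
  Lon: split at 3 digits → 097° and 18.2945′; 97 + 18.2945/60 = 97.3049083
  E ⇒ keep positive
Point 5:
  φ: split at 2 digits → 88° and 59.3085′; 88 + 59.3085/60 = 88.9884750
  S → negative
  λ: split at 3 digits → 025° and 52.6412′; 25 + 52.6412/60 = 25.8773533
  W → negative
Point 6:
  Latitude: degrees = first 2 digits = 72, minutes = 52.7259; 72 + 52.7259/60 = 72.8787650
  hemisphere S, so the sign is −
  λ: degrees = first 3 digits = 2, minutes = 50.137; 2 + 50.137/60 = 2.8356167
  E → positive

1. -52.990846, 178.839518
2. -27.043706, 154.963105
3. -0.237317, -20.299870
4. -50.582927, 97.304908
5. -88.988475, -25.877353
6. -72.878765, 2.835617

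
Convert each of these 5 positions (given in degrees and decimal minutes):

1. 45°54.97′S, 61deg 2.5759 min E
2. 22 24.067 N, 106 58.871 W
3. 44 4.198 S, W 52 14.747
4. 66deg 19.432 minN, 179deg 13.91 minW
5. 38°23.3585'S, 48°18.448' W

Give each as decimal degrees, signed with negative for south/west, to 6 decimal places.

Point 1:
  φ: 45 + 54.97/60 = 45.9161667
  S ⇒ negate
  Lon: 61 + 2.5759/60 = 61.0429317
  E ⇒ keep positive
Point 2:
  Latitude: 22 + 24.067/60 = 22.4011167
  N ⇒ keep positive
  Lon: 106 + 58.871/60 = 106.9811833
  W → negative
Point 3:
  Lat: 44 + 4.198/60 = 44.0699667
  S ⇒ negate
  Longitude: 52 + 14.747/60 = 52.2457833
  W ⇒ negate
Point 4:
  Lat: 66 + 19.432/60 = 66.3238667
  N ⇒ keep positive
  Lon: 179 + 13.91/60 = 179.2318333
  W ⇒ negate
Point 5:
  φ: 23.3585′ = 0.389308°; total 38.3893083
  hemisphere S, so the sign is −
  λ: 18.448′ = 0.307467°; total 48.3074667
  W → negative

1. -45.916167, 61.042932
2. 22.401117, -106.981183
3. -44.069967, -52.245783
4. 66.323867, -179.231833
5. -38.389308, -48.307467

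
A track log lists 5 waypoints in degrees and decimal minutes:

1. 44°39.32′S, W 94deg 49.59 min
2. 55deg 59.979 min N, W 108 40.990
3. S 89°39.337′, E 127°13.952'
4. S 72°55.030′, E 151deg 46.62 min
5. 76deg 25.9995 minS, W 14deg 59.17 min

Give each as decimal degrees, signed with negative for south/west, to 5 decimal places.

1. -44.65533, -94.82650
2. 55.99965, -108.68317
3. -89.65562, 127.23253
4. -72.91717, 151.77700
5. -76.43333, -14.98617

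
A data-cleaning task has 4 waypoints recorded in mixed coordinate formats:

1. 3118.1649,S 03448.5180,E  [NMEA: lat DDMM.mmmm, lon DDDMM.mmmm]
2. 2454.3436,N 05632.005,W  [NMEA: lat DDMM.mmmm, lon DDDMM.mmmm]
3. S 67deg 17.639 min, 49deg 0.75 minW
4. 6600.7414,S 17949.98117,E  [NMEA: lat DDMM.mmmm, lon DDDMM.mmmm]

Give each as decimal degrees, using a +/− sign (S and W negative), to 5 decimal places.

1. -31.30275, 34.80863
2. 24.90573, -56.53342
3. -67.29398, -49.01250
4. -66.01236, 179.83302

Point 1:
  Lat: degrees = first 2 digits = 31, minutes = 18.1649; 31 + 18.1649/60 = 31.302748
  S ⇒ negate
  λ: degrees = first 3 digits = 34, minutes = 48.518; 34 + 48.518/60 = 34.808633
  E → positive
Point 2:
  Latitude: split at 2 digits → 24° and 54.3436′; 24 + 54.3436/60 = 24.905727
  N ⇒ keep positive
  Lon: degrees = first 3 digits = 56, minutes = 32.005; 56 + 32.005/60 = 56.533417
  hemisphere W, so the sign is −
Point 3:
  Latitude: 17.639′ = 0.293983°; total 67.293983
  S → negative
  Lon: 49 + 0.75/60 = 49.012500
  hemisphere W, so the sign is −
Point 4:
  Latitude: split at 2 digits → 66° and 0.7414′; 66 + 0.7414/60 = 66.012357
  S ⇒ negate
  Lon: degrees = first 3 digits = 179, minutes = 49.98117; 179 + 49.98117/60 = 179.833020
  E ⇒ keep positive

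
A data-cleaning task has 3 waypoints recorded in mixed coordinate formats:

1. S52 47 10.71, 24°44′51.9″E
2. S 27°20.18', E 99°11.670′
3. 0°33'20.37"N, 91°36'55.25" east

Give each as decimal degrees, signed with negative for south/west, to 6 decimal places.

Point 1:
  Latitude: 52 + 47/60 + 10.71/3600 = 52.7863083
  S → negative
  λ: 24° + 44/60 + 51.9/3600 = 24 + 0.733333 + 0.014417 = 24.7477500
  E → positive
Point 2:
  Lat: 20.18′ = 0.336333°; total 27.3363333
  hemisphere S, so the sign is −
  Lon: 11.67′ = 0.194500°; total 99.1945000
  E → positive
Point 3:
  φ: 0° + 33/60 + 20.37/3600 = 0 + 0.550000 + 0.005658 = 0.5556583
  N → positive
  Lon: 91° + 36/60 + 55.25/3600 = 91 + 0.600000 + 0.015347 = 91.6153472
  E → positive

1. -52.786308, 24.747750
2. -27.336333, 99.194500
3. 0.555658, 91.615347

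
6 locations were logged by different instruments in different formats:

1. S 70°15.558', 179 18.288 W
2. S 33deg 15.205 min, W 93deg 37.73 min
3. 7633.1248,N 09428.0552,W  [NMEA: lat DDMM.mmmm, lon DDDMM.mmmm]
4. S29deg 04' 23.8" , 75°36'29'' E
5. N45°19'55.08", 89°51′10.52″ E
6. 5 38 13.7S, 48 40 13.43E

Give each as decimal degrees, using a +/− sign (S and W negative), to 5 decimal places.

1. -70.25930, -179.30480
2. -33.25342, -93.62883
3. 76.55208, -94.46759
4. -29.07328, 75.60806
5. 45.33197, 89.85292
6. -5.63714, 48.67040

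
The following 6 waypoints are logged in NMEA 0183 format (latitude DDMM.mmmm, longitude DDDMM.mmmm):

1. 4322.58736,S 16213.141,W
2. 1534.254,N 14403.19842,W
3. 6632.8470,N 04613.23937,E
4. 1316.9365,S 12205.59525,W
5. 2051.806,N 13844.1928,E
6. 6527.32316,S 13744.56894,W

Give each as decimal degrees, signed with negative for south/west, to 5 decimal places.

1. -43.37646, -162.21902
2. 15.57090, -144.05331
3. 66.54745, 46.22066
4. -13.28228, -122.09325
5. 20.86343, 138.73655
6. -65.45539, -137.74282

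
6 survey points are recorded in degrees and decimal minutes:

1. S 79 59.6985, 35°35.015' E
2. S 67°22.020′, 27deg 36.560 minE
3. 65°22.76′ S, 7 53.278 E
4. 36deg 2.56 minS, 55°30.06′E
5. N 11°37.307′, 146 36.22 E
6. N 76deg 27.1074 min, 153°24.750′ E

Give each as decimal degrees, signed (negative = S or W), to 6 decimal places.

1. -79.994975, 35.583583
2. -67.367000, 27.609333
3. -65.379333, 7.887967
4. -36.042667, 55.501000
5. 11.621783, 146.603667
6. 76.451790, 153.412500

Point 1:
  φ: 79 + 59.6985/60 = 79.9949750
  hemisphere S, so the sign is −
  Longitude: 35.015′ = 0.583583°; total 35.5835833
  E ⇒ keep positive
Point 2:
  Lat: 67 + 22.02/60 = 67.3670000
  hemisphere S, so the sign is −
  λ: 36.56′ = 0.609333°; total 27.6093333
  E ⇒ keep positive
Point 3:
  Latitude: 22.76′ = 0.379333°; total 65.3793333
  S ⇒ negate
  Lon: 53.278′ = 0.887967°; total 7.8879667
  E ⇒ keep positive
Point 4:
  Latitude: 36 + 2.56/60 = 36.0426667
  S ⇒ negate
  Longitude: 55 + 30.06/60 = 55.5010000
  E → positive
Point 5:
  Lat: 37.307′ = 0.621783°; total 11.6217833
  N ⇒ keep positive
  Longitude: 146 + 36.22/60 = 146.6036667
  E ⇒ keep positive
Point 6:
  Lat: 76 + 27.1074/60 = 76.4517900
  N ⇒ keep positive
  λ: 153 + 24.75/60 = 153.4125000
  E → positive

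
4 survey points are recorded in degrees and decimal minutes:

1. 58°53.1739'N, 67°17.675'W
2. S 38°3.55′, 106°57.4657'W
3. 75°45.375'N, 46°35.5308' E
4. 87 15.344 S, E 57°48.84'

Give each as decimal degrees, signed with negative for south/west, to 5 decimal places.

Point 1:
  Lat: 53.1739′ = 0.886232°; total 58.886232
  N → positive
  Longitude: 17.675′ = 0.294583°; total 67.294583
  W → negative
Point 2:
  Lat: 38 + 3.55/60 = 38.059167
  hemisphere S, so the sign is −
  Longitude: 57.4657′ = 0.957762°; total 106.957762
  hemisphere W, so the sign is −
Point 3:
  Lat: 75 + 45.375/60 = 75.756250
  N ⇒ keep positive
  λ: 46 + 35.5308/60 = 46.592180
  E ⇒ keep positive
Point 4:
  φ: 15.344′ = 0.255733°; total 87.255733
  S → negative
  Lon: 57 + 48.84/60 = 57.814000
  E ⇒ keep positive

1. 58.88623, -67.29458
2. -38.05917, -106.95776
3. 75.75625, 46.59218
4. -87.25573, 57.81400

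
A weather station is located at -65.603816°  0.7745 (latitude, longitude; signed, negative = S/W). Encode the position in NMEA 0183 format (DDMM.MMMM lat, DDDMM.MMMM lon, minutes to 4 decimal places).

Latitude is negative → S; |value| = 65.603816
Lat: fractional part 0.603816 → 36.228960 minutes
λ: minutes = (0.774500 − 0) × 60 = 46.470000

6536.2290,S / 00046.4700,E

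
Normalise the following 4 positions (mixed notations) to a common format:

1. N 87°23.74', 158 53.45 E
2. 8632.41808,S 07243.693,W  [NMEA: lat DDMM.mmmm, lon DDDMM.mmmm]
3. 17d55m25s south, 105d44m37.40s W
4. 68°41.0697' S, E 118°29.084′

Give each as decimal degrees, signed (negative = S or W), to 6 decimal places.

Point 1:
  Latitude: 87 + 23.74/60 = 87.3956667
  N → positive
  λ: 158 + 53.45/60 = 158.8908333
  E → positive
Point 2:
  Latitude: split at 2 digits → 86° and 32.41808′; 86 + 32.41808/60 = 86.5403013
  S → negative
  λ: degrees = first 3 digits = 72, minutes = 43.693; 72 + 43.693/60 = 72.7282167
  hemisphere W, so the sign is −
Point 3:
  Latitude: 17 + 55/60 + 25/3600 = 17.9236111
  S → negative
  Longitude: 105° + 44/60 + 37.4/3600 = 105 + 0.733333 + 0.010389 = 105.7437222
  hemisphere W, so the sign is −
Point 4:
  φ: 68 + 41.0697/60 = 68.6844950
  hemisphere S, so the sign is −
  λ: 29.084′ = 0.484733°; total 118.4847333
  E ⇒ keep positive

1. 87.395667, 158.890833
2. -86.540301, -72.728217
3. -17.923611, -105.743722
4. -68.684495, 118.484733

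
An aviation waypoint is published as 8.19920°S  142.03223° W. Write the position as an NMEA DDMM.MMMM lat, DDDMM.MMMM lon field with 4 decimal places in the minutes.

φ: minutes = (8.199200 − 8) × 60 = 11.952000
Longitude: minutes = (142.032230 − 142) × 60 = 1.933800

0811.9520,S / 14201.9338,W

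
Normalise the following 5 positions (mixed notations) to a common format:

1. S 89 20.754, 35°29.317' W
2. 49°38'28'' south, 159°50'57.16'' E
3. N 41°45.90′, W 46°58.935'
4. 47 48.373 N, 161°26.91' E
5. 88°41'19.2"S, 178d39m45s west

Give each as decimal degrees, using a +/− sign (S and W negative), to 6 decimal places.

1. -89.345900, -35.488617
2. -49.641111, 159.849211
3. 41.765000, -46.982250
4. 47.806217, 161.448500
5. -88.688667, -178.662500

Point 1:
  Latitude: 20.754′ = 0.345900°; total 89.3459000
  hemisphere S, so the sign is −
  λ: 29.317′ = 0.488617°; total 35.4886167
  hemisphere W, so the sign is −
Point 2:
  Lat: 49° + 38/60 + 28/3600 = 49 + 0.633333 + 0.007778 = 49.6411111
  S ⇒ negate
  Lon: 159° + 50/60 + 57.16/3600 = 159 + 0.833333 + 0.015878 = 159.8492111
  E → positive
Point 3:
  Lat: 41 + 45.9/60 = 41.7650000
  N → positive
  Lon: 58.935′ = 0.982250°; total 46.9822500
  W ⇒ negate
Point 4:
  φ: 48.373′ = 0.806217°; total 47.8062167
  N → positive
  λ: 161 + 26.91/60 = 161.4485000
  E ⇒ keep positive
Point 5:
  Lat: 41′ + 19.2″ = 41.32000′; 88 + 41.32000/60 = 88.6886667
  S ⇒ negate
  Lon: 178 + 39/60 + 45/3600 = 178.6625000
  W ⇒ negate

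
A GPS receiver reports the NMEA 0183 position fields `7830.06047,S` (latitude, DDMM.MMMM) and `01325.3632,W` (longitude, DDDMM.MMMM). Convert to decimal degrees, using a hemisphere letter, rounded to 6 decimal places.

78.501008° S, 13.422720° W

φ: split at 2 digits → 78° and 30.06047′; 78 + 30.06047/60 = 78.5010078
Longitude: degrees = first 3 digits = 13, minutes = 25.3632; 13 + 25.3632/60 = 13.4227200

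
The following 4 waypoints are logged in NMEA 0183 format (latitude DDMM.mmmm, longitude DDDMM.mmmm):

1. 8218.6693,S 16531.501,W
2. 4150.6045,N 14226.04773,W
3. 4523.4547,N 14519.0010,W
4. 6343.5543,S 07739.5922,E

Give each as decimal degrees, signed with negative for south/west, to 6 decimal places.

Point 1:
  Lat: degrees = first 2 digits = 82, minutes = 18.6693; 82 + 18.6693/60 = 82.3111550
  S → negative
  Lon: split at 3 digits → 165° and 31.501′; 165 + 31.501/60 = 165.5250167
  hemisphere W, so the sign is −
Point 2:
  Lat: split at 2 digits → 41° and 50.6045′; 41 + 50.6045/60 = 41.8434083
  N ⇒ keep positive
  Lon: split at 3 digits → 142° and 26.04773′; 142 + 26.04773/60 = 142.4341288
  W ⇒ negate
Point 3:
  φ: split at 2 digits → 45° and 23.4547′; 45 + 23.4547/60 = 45.3909117
  N → positive
  λ: degrees = first 3 digits = 145, minutes = 19.001; 145 + 19.001/60 = 145.3166833
  hemisphere W, so the sign is −
Point 4:
  φ: degrees = first 2 digits = 63, minutes = 43.5543; 63 + 43.5543/60 = 63.7259050
  S → negative
  λ: degrees = first 3 digits = 77, minutes = 39.5922; 77 + 39.5922/60 = 77.6598700
  E ⇒ keep positive

1. -82.311155, -165.525017
2. 41.843408, -142.434129
3. 45.390912, -145.316683
4. -63.725905, 77.659870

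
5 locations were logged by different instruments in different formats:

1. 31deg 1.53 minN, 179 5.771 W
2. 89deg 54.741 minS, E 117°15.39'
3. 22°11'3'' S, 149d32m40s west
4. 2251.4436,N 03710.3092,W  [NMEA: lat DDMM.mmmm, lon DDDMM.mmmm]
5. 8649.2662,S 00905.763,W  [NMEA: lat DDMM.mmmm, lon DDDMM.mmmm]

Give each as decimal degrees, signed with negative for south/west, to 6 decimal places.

1. 31.025500, -179.096183
2. -89.912350, 117.256500
3. -22.184167, -149.544444
4. 22.857393, -37.171820
5. -86.821103, -9.096050

Point 1:
  Lat: 31 + 1.53/60 = 31.0255000
  N ⇒ keep positive
  λ: 5.771′ = 0.096183°; total 179.0961833
  hemisphere W, so the sign is −
Point 2:
  φ: 89 + 54.741/60 = 89.9123500
  hemisphere S, so the sign is −
  Lon: 15.39′ = 0.256500°; total 117.2565000
  E → positive
Point 3:
  Lat: 22° + 11/60 + 3/3600 = 22 + 0.183333 + 0.000833 = 22.1841667
  hemisphere S, so the sign is −
  Longitude: 149 + 32/60 + 40/3600 = 149.5444444
  W ⇒ negate
Point 4:
  Latitude: degrees = first 2 digits = 22, minutes = 51.4436; 22 + 51.4436/60 = 22.8573933
  N ⇒ keep positive
  Lon: degrees = first 3 digits = 37, minutes = 10.3092; 37 + 10.3092/60 = 37.1718200
  hemisphere W, so the sign is −
Point 5:
  φ: degrees = first 2 digits = 86, minutes = 49.2662; 86 + 49.2662/60 = 86.8211033
  hemisphere S, so the sign is −
  Longitude: degrees = first 3 digits = 9, minutes = 5.763; 9 + 5.763/60 = 9.0960500
  W ⇒ negate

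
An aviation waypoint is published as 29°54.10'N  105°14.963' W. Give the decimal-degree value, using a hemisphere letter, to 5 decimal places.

φ: 29 + 54.1/60 = 29.901667
Longitude: 105 + 14.963/60 = 105.249383

29.90167° N, 105.24938° W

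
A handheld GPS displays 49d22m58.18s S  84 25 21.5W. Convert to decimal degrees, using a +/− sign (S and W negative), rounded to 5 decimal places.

φ: 49 + 22/60 + 58.18/3600 = 49.382828
S → negative
λ: 25′ + 21.5″ = 25.35833′; 84 + 25.35833/60 = 84.422639
W → negative

-49.38283, -84.42264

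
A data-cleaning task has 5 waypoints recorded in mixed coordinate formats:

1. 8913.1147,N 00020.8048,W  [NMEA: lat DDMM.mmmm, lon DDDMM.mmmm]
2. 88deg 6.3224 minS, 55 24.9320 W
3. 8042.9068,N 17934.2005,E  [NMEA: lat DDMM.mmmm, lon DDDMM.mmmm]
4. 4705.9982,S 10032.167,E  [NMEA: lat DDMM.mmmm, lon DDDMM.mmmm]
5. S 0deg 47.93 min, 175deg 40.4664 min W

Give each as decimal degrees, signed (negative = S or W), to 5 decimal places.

Point 1:
  Latitude: split at 2 digits → 89° and 13.1147′; 89 + 13.1147/60 = 89.218578
  N ⇒ keep positive
  Lon: split at 3 digits → 000° and 20.8048′; 0 + 20.8048/60 = 0.346747
  W → negative
Point 2:
  Lat: 88 + 6.3224/60 = 88.105373
  S ⇒ negate
  Lon: 24.932′ = 0.415533°; total 55.415533
  W ⇒ negate
Point 3:
  Lat: split at 2 digits → 80° and 42.9068′; 80 + 42.9068/60 = 80.715113
  N → positive
  Longitude: degrees = first 3 digits = 179, minutes = 34.2005; 179 + 34.2005/60 = 179.570008
  E ⇒ keep positive
Point 4:
  Latitude: degrees = first 2 digits = 47, minutes = 5.9982; 47 + 5.9982/60 = 47.099970
  S → negative
  Lon: degrees = first 3 digits = 100, minutes = 32.167; 100 + 32.167/60 = 100.536117
  E → positive
Point 5:
  Latitude: 0 + 47.93/60 = 0.798833
  S ⇒ negate
  λ: 40.4664′ = 0.674440°; total 175.674440
  W ⇒ negate

1. 89.21858, -0.34675
2. -88.10537, -55.41553
3. 80.71511, 179.57001
4. -47.09997, 100.53612
5. -0.79883, -175.67444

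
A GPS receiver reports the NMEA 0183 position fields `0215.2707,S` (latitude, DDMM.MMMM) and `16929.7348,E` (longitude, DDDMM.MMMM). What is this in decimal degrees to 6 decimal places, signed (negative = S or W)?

-2.254512, 169.495580

φ: degrees = first 2 digits = 2, minutes = 15.2707; 2 + 15.2707/60 = 2.2545117
S → negative
λ: degrees = first 3 digits = 169, minutes = 29.7348; 169 + 29.7348/60 = 169.4955800
E ⇒ keep positive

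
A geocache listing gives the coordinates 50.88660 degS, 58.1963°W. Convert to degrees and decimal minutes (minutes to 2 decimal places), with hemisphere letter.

50° 53.20′ S, 58° 11.78′ W

φ: minutes = (50.886600 − 50) × 60 = 53.1960
Lon: fractional part 0.196300 → 11.7780 minutes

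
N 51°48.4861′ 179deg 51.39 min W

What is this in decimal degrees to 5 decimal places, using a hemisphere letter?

51.80810° N, 179.85650° W

Lat: 48.4861′ = 0.808102°; total 51.808102
Longitude: 51.39′ = 0.856500°; total 179.856500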